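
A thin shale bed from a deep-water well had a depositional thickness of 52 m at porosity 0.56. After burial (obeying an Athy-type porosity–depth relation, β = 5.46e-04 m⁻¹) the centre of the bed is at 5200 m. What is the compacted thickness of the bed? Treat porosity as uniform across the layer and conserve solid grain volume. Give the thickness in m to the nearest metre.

24 m

Working in km (1 km = 1000 m; β in km⁻¹ = β in m⁻¹ × 1000):
Porosity at 5.2 km: phi = 0.56·exp(−0.546×5.2) = 0.0327
Solid-volume conservation: h(1−phi) = h₀(1−phi₀) ⇒ h = h₀·(1−phi₀)/(1−phi)
h = 0.052 × (1 − 0.56)/(1 − 0.0327) = 0.052 × 0.4549 = 0.0237 km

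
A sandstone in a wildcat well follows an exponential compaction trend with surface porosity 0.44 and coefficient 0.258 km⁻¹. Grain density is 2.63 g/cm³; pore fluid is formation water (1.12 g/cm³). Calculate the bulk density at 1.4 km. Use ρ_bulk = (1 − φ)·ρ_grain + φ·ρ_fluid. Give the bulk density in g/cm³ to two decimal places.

2.17 g/cm³

Porosity at depth: phi = 0.44·exp(−0.258×1.4) = 0.44×0.6968 = 0.3066
Bulk density: ρ_b = (1−phi)ρ_g + phi·ρ_f = 0.6934×2.63 + 0.3066×1.12
       = 1.824 + 0.343 = 2.167 g/cm³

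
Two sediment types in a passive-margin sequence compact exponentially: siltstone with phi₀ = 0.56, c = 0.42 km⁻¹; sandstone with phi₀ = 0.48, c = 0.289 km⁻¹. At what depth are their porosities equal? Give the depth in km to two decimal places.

Set phi₀ₐ e^(−cₐz) = phi₀ᵦ e^(−cᵦz) ⇒ ln(phi₀ₐ/phi₀ᵦ) = (cₐ − cᵦ)·z
z = ln(0.56/0.48) / (0.42 − 0.289) = 0.1542 / 0.131 = 1.177 km

1.18 km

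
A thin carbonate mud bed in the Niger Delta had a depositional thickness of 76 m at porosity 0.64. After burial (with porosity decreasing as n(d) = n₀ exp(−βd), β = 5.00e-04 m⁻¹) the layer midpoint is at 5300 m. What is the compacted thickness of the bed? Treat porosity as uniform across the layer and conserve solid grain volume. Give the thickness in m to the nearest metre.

Working in km (1 km = 1000 m; β in km⁻¹ = β in m⁻¹ × 1000):
Porosity at 5.3 km: n = 0.64·exp(−0.5×5.3) = 0.0452
Solid-volume conservation: h(1−n) = h₀(1−n₀) ⇒ h = h₀·(1−n₀)/(1−n)
h = 0.076 × (1 − 0.64)/(1 − 0.0452) = 0.076 × 0.3770 = 0.0287 km

29 m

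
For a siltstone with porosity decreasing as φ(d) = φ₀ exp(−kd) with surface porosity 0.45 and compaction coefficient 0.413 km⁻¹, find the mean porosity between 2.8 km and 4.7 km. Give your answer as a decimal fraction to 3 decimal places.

0.098

⟨φ⟩ = (1/(d₂−d₁)) ∫ φ₀ e^(−kd) dd = φ₀·(e^(−k·d₁) − e^(−k·d₂)) / (k·(d₂−d₁))
e^(−0.413×2.8) = 0.3146; e^(−0.413×4.7) = 0.1435
⟨φ⟩ = 0.45 × (0.3146 − 0.1435) / (0.413 × 1.9) = 0.45 × 0.2180 = 0.0981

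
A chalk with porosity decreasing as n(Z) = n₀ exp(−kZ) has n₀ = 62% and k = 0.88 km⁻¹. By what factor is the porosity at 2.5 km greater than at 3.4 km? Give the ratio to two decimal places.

2.21

n(Z₁)/n(Z₂) = e^(−k·Z₁)/e^(−k·Z₂) = e^{k(Z₂−Z₁)}
= exp(0.88 × 0.9) = exp(0.792) = 2.2078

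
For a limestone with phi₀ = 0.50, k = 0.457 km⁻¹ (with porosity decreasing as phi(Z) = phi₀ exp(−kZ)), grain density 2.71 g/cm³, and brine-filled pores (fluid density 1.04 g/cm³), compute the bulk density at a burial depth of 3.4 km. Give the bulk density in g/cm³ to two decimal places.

Porosity at depth: phi = 0.5·exp(−0.457×3.4) = 0.5×0.2114 = 0.1057
Bulk density: ρ_b = (1−phi)ρ_g + phi·ρ_f = 0.8943×2.71 + 0.1057×1.04
       = 2.423 + 0.110 = 2.533 g/cm³

2.53 g/cm³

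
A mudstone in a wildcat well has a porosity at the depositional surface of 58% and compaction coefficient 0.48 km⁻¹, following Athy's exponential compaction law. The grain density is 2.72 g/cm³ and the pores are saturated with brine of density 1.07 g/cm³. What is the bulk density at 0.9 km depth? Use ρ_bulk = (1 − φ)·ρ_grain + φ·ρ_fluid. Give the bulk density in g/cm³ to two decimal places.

Porosity at depth: n = 0.58·exp(−0.48×0.9) = 0.58×0.6492 = 0.3765
Bulk density: ρ_b = (1−n)ρ_g + n·ρ_f = 0.6235×2.72 + 0.3765×1.07
       = 1.696 + 0.403 = 2.099 g/cm³

2.10 g/cm³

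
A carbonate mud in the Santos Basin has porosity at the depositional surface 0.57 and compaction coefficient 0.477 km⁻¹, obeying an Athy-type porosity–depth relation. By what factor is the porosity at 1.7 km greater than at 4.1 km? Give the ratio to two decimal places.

3.14

φ(Z₁)/φ(Z₂) = e^(−c·Z₁)/e^(−c·Z₂) = e^{c(Z₂−Z₁)}
= exp(0.477 × 2.4) = exp(1.145) = 3.1418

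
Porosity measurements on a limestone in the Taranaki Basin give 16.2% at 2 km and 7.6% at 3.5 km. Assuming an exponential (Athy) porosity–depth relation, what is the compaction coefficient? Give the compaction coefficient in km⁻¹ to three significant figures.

0.505 km⁻¹

Athy: φ(z) = φ₀ e^(−cz) ⇒ φ₁/φ₂ = e^{c(z₂−z₁)} ⇒ c = ln(φ₁/φ₂)/(z₂−z₁)
c = ln(0.162/0.076) / (3.5 − 2) = ln(2.132) / 1.5 = 0.7569 / 1.5 = 0.5046 km⁻¹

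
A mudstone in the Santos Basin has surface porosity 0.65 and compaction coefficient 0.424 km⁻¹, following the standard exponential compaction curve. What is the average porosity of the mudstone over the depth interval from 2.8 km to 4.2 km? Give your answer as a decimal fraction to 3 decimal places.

⟨n⟩ = (1/(Z₂−Z₁)) ∫ n₀ e^(−kZ) dZ = n₀·(e^(−k·Z₁) − e^(−k·Z₂)) / (k·(Z₂−Z₁))
e^(−0.424×2.8) = 0.3051; e^(−0.424×4.2) = 0.1685
⟨n⟩ = 0.65 × (0.3051 − 0.1685) / (0.424 × 1.4) = 0.65 × 0.2301 = 0.1495

0.150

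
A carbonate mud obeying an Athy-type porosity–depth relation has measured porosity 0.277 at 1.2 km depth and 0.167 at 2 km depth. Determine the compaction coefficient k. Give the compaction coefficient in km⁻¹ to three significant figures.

Athy: n(Z) = n₀ e^(−kZ) ⇒ n₁/n₂ = e^{k(Z₂−Z₁)} ⇒ k = ln(n₁/n₂)/(Z₂−Z₁)
k = ln(0.277/0.167) / (2 − 1.2) = ln(1.659) / 0.8 = 0.5060 / 0.8 = 0.6325 km⁻¹

0.633 km⁻¹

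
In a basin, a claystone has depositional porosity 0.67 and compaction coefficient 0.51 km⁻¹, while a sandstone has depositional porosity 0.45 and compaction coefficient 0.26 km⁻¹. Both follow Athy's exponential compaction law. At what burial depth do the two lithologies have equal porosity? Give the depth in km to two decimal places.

Set φ₀ₐ e^(−kₐZ) = φ₀ᵦ e^(−kᵦZ) ⇒ ln(φ₀ₐ/φ₀ᵦ) = (kₐ − kᵦ)·Z
Z = ln(0.67/0.45) / (0.51 − 0.26) = 0.3980 / 0.25 = 1.592 km

1.59 km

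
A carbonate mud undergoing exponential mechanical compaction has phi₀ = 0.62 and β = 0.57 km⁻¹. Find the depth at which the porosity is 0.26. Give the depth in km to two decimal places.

1.52 km

Invert Athy's law: d = ln(phi₀/phi) / β
d = ln(0.62/0.26) / 0.57 = ln(2.385) / 0.57 = 0.8690 / 0.57 = 1.525 km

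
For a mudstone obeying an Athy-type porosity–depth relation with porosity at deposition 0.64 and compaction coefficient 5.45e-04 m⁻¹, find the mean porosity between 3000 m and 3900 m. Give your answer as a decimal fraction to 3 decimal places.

0.099

Working in km (1 km = 1000 m; k in km⁻¹ = k in m⁻¹ × 1000):
⟨φ⟩ = (1/(d₂−d₁)) ∫ φ₀ e^(−kd) dd = φ₀·(e^(−k·d₁) − e^(−k·d₂)) / (k·(d₂−d₁))
e^(−0.545×3) = 0.1950; e^(−0.545×3.9) = 0.1194
⟨φ⟩ = 0.64 × (0.1950 − 0.1194) / (0.545 × 0.9) = 0.64 × 0.1541 = 0.0986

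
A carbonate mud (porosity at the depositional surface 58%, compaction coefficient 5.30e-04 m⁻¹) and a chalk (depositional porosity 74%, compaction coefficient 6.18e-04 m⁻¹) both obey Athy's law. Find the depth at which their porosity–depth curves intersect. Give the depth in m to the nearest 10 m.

2770 m

Working in km (1 km = 1000 m; c in km⁻¹ = c in m⁻¹ × 1000):
Set φ₀ₐ e^(−cₐz) = φ₀ᵦ e^(−cᵦz) ⇒ ln(φ₀ₐ/φ₀ᵦ) = (cₐ − cᵦ)·z
z = ln(0.58/0.74) / (0.53 − 0.618) = -0.2436 / -0.088 = 2.768 km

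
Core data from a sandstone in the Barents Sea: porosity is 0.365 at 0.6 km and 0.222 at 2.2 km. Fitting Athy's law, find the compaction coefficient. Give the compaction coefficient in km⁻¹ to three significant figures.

Athy: φ(Z) = φ₀ e^(−cZ) ⇒ φ₁/φ₂ = e^{c(Z₂−Z₁)} ⇒ c = ln(φ₁/φ₂)/(Z₂−Z₁)
c = ln(0.365/0.222) / (2.2 − 0.6) = ln(1.644) / 1.6 = 0.4972 / 1.6 = 0.3108 km⁻¹

0.311 km⁻¹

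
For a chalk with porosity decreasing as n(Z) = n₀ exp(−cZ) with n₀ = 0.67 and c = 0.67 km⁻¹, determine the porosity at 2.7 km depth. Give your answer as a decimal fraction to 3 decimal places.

n = n₀·exp(−c·Z) = 0.67 × exp(−0.67 × 2.7) = 0.67 × exp(−1.809)
  = 0.67 × 0.1638 = 0.1098

0.110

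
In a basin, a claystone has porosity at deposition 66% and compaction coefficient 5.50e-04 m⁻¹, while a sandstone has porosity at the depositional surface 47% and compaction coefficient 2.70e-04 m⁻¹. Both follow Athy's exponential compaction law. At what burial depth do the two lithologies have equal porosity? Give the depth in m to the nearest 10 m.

Working in km (1 km = 1000 m; c in km⁻¹ = c in m⁻¹ × 1000):
Set phi₀ₐ e^(−cₐz) = phi₀ᵦ e^(−cᵦz) ⇒ ln(phi₀ₐ/phi₀ᵦ) = (cₐ − cᵦ)·z
z = ln(0.66/0.47) / (0.55 − 0.27) = 0.3395 / 0.28 = 1.213 km

1210 m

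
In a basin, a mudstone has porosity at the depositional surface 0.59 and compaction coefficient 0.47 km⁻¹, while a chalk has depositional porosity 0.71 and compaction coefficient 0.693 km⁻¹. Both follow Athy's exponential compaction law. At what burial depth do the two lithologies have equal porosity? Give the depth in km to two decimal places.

Set n₀ₐ e^(−cₐz) = n₀ᵦ e^(−cᵦz) ⇒ ln(n₀ₐ/n₀ᵦ) = (cₐ − cᵦ)·z
z = ln(0.59/0.71) / (0.47 − 0.693) = -0.1851 / -0.223 = 0.830 km

0.83 km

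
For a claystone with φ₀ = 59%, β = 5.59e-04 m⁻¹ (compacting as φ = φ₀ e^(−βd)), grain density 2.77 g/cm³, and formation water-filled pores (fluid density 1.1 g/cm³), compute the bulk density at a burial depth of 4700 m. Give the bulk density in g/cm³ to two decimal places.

2.70 g/cm³

Working in km (1 km = 1000 m; β in km⁻¹ = β in m⁻¹ × 1000):
Porosity at depth: φ = 0.59·exp(−0.559×4.7) = 0.59×0.0723 = 0.0426
Bulk density: ρ_b = (1−φ)ρ_g + φ·ρ_f = 0.9574×2.77 + 0.0426×1.1
       = 2.652 + 0.047 = 2.699 g/cm³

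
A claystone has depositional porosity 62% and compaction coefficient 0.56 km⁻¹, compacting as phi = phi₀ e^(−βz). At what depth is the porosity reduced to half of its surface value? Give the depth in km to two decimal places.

1.24 km

phi/phi₀ = 1/2 ⇒ exp(−β·z) = 1/2 ⇒ z = ln(2) / β
z = 0.6931 / 0.56 = 1.238 km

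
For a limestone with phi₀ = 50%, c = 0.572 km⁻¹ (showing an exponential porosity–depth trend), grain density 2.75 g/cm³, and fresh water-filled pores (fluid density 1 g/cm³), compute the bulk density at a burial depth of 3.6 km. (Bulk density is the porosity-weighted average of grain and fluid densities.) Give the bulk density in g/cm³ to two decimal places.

2.64 g/cm³

Porosity at depth: phi = 0.5·exp(−0.572×3.6) = 0.5×0.1276 = 0.0638
Bulk density: ρ_b = (1−phi)ρ_g + phi·ρ_f = 0.9362×2.75 + 0.0638×1
       = 2.575 + 0.064 = 2.638 g/cm³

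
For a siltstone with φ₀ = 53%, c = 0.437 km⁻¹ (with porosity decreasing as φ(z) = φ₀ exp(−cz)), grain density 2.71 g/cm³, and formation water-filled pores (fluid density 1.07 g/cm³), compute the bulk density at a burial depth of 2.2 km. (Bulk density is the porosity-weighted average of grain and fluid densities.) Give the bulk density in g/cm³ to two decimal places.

Porosity at depth: φ = 0.53·exp(−0.437×2.2) = 0.53×0.3824 = 0.2026
Bulk density: ρ_b = (1−φ)ρ_g + φ·ρ_f = 0.7974×2.71 + 0.2026×1.07
       = 2.161 + 0.217 = 2.378 g/cm³

2.38 g/cm³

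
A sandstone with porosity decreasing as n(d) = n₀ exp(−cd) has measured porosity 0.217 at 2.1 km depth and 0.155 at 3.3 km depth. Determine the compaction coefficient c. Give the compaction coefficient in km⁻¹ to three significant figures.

0.280 km⁻¹

Athy: n(d) = n₀ e^(−cd) ⇒ n₁/n₂ = e^{c(d₂−d₁)} ⇒ c = ln(n₁/n₂)/(d₂−d₁)
c = ln(0.217/0.155) / (3.3 − 2.1) = ln(1.4) / 1.2 = 0.3365 / 1.2 = 0.2804 km⁻¹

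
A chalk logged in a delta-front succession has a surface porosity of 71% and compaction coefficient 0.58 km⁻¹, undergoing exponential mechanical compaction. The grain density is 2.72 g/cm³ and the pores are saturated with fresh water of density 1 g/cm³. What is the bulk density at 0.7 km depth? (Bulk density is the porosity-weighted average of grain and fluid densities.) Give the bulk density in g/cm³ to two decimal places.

Porosity at depth: phi = 0.71·exp(−0.58×0.7) = 0.71×0.6663 = 0.4731
Bulk density: ρ_b = (1−phi)ρ_g + phi·ρ_f = 0.5269×2.72 + 0.4731×1
       = 1.433 + 0.473 = 1.906 g/cm³

1.91 g/cm³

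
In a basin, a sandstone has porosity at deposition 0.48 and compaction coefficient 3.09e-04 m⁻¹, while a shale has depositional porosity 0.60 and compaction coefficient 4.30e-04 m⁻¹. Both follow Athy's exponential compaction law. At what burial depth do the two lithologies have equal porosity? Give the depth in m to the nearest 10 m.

Working in km (1 km = 1000 m; k in km⁻¹ = k in m⁻¹ × 1000):
Set n₀ₐ e^(−kₐz) = n₀ᵦ e^(−kᵦz) ⇒ ln(n₀ₐ/n₀ᵦ) = (kₐ − kᵦ)·z
z = ln(0.48/0.6) / (0.309 − 0.43) = -0.2231 / -0.121 = 1.844 km

1840 m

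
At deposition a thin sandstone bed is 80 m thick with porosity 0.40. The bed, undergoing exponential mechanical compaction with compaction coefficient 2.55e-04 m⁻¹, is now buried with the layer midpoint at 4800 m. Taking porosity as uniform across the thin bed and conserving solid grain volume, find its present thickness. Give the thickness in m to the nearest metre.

Working in km (1 km = 1000 m; c in km⁻¹ = c in m⁻¹ × 1000):
Porosity at 4.8 km: φ = 0.4·exp(−0.255×4.8) = 0.1176
Solid-volume conservation: h(1−φ) = h₀(1−φ₀) ⇒ h = h₀·(1−φ₀)/(1−φ)
h = 0.08 × (1 − 0.4)/(1 − 0.1176) = 0.08 × 0.6800 = 0.0544 km

54 m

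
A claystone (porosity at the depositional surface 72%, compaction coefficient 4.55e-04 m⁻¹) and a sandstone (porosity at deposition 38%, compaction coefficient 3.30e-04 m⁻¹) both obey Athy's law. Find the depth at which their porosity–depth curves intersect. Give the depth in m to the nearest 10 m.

Working in km (1 km = 1000 m; β in km⁻¹ = β in m⁻¹ × 1000):
Set n₀ₐ e^(−βₐZ) = n₀ᵦ e^(−βᵦZ) ⇒ ln(n₀ₐ/n₀ᵦ) = (βₐ − βᵦ)·Z
Z = ln(0.72/0.38) / (0.455 − 0.33) = 0.6391 / 0.125 = 5.113 km

5110 m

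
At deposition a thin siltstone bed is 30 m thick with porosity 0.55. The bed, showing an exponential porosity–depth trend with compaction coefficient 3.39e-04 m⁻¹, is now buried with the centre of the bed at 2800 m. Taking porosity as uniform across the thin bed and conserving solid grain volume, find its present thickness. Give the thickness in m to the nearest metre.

17 m

Working in km (1 km = 1000 m; c in km⁻¹ = c in m⁻¹ × 1000):
Porosity at 2.8 km: n = 0.55·exp(−0.339×2.8) = 0.2129
Solid-volume conservation: h(1−n) = h₀(1−n₀) ⇒ h = h₀·(1−n₀)/(1−n)
h = 0.03 × (1 − 0.55)/(1 − 0.2129) = 0.03 × 0.5717 = 0.0172 km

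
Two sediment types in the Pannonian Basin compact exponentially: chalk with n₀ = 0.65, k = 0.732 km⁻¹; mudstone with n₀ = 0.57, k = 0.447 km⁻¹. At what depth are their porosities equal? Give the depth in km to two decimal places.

Set n₀ₐ e^(−kₐd) = n₀ᵦ e^(−kᵦd) ⇒ ln(n₀ₐ/n₀ᵦ) = (kₐ − kᵦ)·d
d = ln(0.65/0.57) / (0.732 − 0.447) = 0.1313 / 0.285 = 0.461 km

0.46 km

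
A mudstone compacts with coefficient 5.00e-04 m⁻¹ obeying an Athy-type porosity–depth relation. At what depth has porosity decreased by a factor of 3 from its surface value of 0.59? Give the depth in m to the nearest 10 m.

Working in km (1 km = 1000 m; c in km⁻¹ = c in m⁻¹ × 1000):
phi/phi₀ = 1/3 ⇒ exp(−c·z) = 1/3 ⇒ z = ln(3) / c
z = 1.0986 / 0.5 = 2.197 km

2200 m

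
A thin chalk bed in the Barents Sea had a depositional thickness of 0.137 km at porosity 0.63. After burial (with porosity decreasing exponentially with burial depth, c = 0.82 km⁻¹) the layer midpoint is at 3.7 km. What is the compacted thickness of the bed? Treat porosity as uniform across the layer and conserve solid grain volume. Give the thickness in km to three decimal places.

Porosity at 3.7 km: φ = 0.63·exp(−0.82×3.7) = 0.0303
Solid-volume conservation: h(1−φ) = h₀(1−φ₀) ⇒ h = h₀·(1−φ₀)/(1−φ)
h = 0.137 × (1 − 0.63)/(1 − 0.0303) = 0.137 × 0.3816 = 0.0523 km

0.052 km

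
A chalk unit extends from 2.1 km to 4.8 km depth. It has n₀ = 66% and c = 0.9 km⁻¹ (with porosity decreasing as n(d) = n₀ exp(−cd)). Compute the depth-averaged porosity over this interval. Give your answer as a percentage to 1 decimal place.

⟨n⟩ = (1/(d₂−d₁)) ∫ n₀ e^(−cd) dd = n₀·(e^(−c·d₁) − e^(−c·d₂)) / (c·(d₂−d₁))
e^(−0.9×2.1) = 0.1511; e^(−0.9×4.8) = 0.0133
⟨n⟩ = 0.66 × (0.1511 − 0.0133) / (0.9 × 2.7) = 0.66 × 0.0567 = 0.0374

3.7%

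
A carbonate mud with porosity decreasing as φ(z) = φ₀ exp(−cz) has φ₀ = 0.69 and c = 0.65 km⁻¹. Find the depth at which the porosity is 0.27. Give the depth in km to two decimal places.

1.44 km

Invert Athy's law: z = ln(φ₀/φ) / c
z = ln(0.69/0.27) / 0.65 = ln(2.556) / 0.65 = 0.9383 / 0.65 = 1.443 km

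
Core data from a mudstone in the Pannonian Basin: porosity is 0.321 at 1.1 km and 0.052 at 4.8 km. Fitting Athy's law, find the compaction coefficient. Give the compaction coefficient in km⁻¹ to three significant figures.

0.492 km⁻¹

Athy: phi(d) = phi₀ e^(−kd) ⇒ phi₁/phi₂ = e^{k(d₂−d₁)} ⇒ k = ln(phi₁/phi₂)/(d₂−d₁)
k = ln(0.321/0.052) / (4.8 − 1.1) = ln(6.173) / 3.7 = 1.8202 / 3.7 = 0.4919 km⁻¹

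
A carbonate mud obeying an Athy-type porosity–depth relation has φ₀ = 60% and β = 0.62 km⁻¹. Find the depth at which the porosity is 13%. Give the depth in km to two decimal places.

2.47 km

Invert Athy's law: d = ln(φ₀/φ) / β
d = ln(0.6/0.13) / 0.62 = ln(4.615) / 0.62 = 1.5294 / 0.62 = 2.467 km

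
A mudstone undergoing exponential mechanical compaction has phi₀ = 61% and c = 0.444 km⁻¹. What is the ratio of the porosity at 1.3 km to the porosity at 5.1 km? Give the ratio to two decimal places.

phi(z₁)/phi(z₂) = e^(−c·z₁)/e^(−c·z₂) = e^{c(z₂−z₁)}
= exp(0.444 × 3.8) = exp(1.687) = 5.4043

5.40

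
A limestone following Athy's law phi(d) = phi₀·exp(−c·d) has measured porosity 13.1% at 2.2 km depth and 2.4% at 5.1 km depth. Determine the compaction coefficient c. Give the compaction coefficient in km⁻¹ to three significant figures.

Athy: phi(d) = phi₀ e^(−cd) ⇒ phi₁/phi₂ = e^{c(d₂−d₁)} ⇒ c = ln(phi₁/phi₂)/(d₂−d₁)
c = ln(0.131/0.024) / (5.1 − 2.2) = ln(5.458) / 2.9 = 1.6971 / 2.9 = 0.5852 km⁻¹

0.585 km⁻¹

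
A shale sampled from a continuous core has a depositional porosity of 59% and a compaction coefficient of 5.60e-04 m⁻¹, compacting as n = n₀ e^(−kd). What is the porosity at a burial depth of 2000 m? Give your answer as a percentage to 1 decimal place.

19.3%

Working in km (1 km = 1000 m; k in km⁻¹ = k in m⁻¹ × 1000):
n = n₀·exp(−k·d) = 0.59 × exp(−0.56 × 2) = 0.59 × exp(−1.12)
  = 0.59 × 0.3263 = 0.1925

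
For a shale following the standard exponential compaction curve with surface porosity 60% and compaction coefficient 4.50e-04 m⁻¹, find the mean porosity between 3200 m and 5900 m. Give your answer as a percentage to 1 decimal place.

8.2%

Working in km (1 km = 1000 m; c in km⁻¹ = c in m⁻¹ × 1000):
⟨phi⟩ = (1/(z₂−z₁)) ∫ phi₀ e^(−cz) dz = phi₀·(e^(−c·z₁) − e^(−c·z₂)) / (c·(z₂−z₁))
e^(−0.45×3.2) = 0.2369; e^(−0.45×5.9) = 0.0703
⟨phi⟩ = 0.6 × (0.2369 − 0.0703) / (0.45 × 2.7) = 0.6 × 0.1371 = 0.0823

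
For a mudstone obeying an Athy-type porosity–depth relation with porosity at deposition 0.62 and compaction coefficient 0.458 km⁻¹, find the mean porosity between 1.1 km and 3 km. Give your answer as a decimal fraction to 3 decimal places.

0.250

⟨n⟩ = (1/(Z₂−Z₁)) ∫ n₀ e^(−βZ) dZ = n₀·(e^(−β·Z₁) − e^(−β·Z₂)) / (β·(Z₂−Z₁))
e^(−0.458×1.1) = 0.6042; e^(−0.458×3) = 0.2531
⟨n⟩ = 0.62 × (0.6042 − 0.2531) / (0.458 × 1.9) = 0.62 × 0.4035 = 0.2502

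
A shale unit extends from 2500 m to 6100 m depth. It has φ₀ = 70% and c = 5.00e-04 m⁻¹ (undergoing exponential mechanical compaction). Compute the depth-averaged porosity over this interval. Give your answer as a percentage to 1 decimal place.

9.3%

Working in km (1 km = 1000 m; c in km⁻¹ = c in m⁻¹ × 1000):
⟨φ⟩ = (1/(d₂−d₁)) ∫ φ₀ e^(−cd) dd = φ₀·(e^(−c·d₁) − e^(−c·d₂)) / (c·(d₂−d₁))
e^(−0.5×2.5) = 0.2865; e^(−0.5×6.1) = 0.0474
⟨φ⟩ = 0.7 × (0.2865 − 0.0474) / (0.5 × 3.6) = 0.7 × 0.1329 = 0.0930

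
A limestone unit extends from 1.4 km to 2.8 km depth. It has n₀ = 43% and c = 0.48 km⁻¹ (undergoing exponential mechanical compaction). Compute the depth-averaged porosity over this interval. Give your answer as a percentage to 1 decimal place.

⟨n⟩ = (1/(Z₂−Z₁)) ∫ n₀ e^(−cZ) dZ = n₀·(e^(−c·Z₁) − e^(−c·Z₂)) / (c·(Z₂−Z₁))
e^(−0.48×1.4) = 0.5107; e^(−0.48×2.8) = 0.2608
⟨n⟩ = 0.43 × (0.5107 − 0.2608) / (0.48 × 1.4) = 0.43 × 0.3719 = 0.1599

16.0%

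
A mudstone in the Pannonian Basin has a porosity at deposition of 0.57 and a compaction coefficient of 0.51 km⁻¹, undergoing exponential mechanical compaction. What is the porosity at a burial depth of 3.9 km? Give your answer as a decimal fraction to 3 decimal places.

0.078

φ = φ₀·exp(−β·Z) = 0.57 × exp(−0.51 × 3.9) = 0.57 × exp(−1.989)
  = 0.57 × 0.1368 = 0.0780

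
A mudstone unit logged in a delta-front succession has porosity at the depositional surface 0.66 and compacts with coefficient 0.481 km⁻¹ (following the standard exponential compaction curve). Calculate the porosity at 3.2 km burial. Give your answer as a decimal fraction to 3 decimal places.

phi = phi₀·exp(−β·z) = 0.66 × exp(−0.481 × 3.2) = 0.66 × exp(−1.539)
  = 0.66 × 0.2146 = 0.1416

0.142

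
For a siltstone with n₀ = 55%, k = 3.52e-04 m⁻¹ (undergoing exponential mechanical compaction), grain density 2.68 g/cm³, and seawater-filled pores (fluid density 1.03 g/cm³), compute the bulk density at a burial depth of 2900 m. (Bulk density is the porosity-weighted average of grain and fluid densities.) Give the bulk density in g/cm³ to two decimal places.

Working in km (1 km = 1000 m; k in km⁻¹ = k in m⁻¹ × 1000):
Porosity at depth: n = 0.55·exp(−0.352×2.9) = 0.55×0.3603 = 0.1982
Bulk density: ρ_b = (1−n)ρ_g + n·ρ_f = 0.8018×2.68 + 0.1982×1.03
       = 2.149 + 0.204 = 2.353 g/cm³

2.35 g/cm³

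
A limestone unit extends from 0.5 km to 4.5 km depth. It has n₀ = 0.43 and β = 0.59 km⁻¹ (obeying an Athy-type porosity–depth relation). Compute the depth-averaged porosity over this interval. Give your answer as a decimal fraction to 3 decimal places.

0.123

⟨n⟩ = (1/(d₂−d₁)) ∫ n₀ e^(−βd) dd = n₀·(e^(−β·d₁) − e^(−β·d₂)) / (β·(d₂−d₁))
e^(−0.59×0.5) = 0.7445; e^(−0.59×4.5) = 0.0703
⟨n⟩ = 0.43 × (0.7445 − 0.0703) / (0.59 × 4) = 0.43 × 0.2857 = 0.1228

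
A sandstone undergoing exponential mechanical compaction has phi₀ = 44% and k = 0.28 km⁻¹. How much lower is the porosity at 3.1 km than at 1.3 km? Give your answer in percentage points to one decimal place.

12.1 percentage points

phi(1.3) = 0.44·e^(−0.28×1.3) = 0.3058
phi(3.1) = 0.44·e^(−0.28×3.1) = 0.1847
Δphi = 0.3058 − 0.1847 = 0.1210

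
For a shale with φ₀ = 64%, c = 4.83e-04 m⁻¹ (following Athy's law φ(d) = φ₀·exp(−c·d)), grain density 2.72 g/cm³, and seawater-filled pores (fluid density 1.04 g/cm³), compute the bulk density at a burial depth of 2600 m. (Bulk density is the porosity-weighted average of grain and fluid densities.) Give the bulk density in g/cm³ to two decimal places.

Working in km (1 km = 1000 m; c in km⁻¹ = c in m⁻¹ × 1000):
Porosity at depth: φ = 0.64·exp(−0.483×2.6) = 0.64×0.2848 = 0.1823
Bulk density: ρ_b = (1−φ)ρ_g + φ·ρ_f = 0.8177×2.72 + 0.1823×1.04
       = 2.224 + 0.190 = 2.414 g/cm³

2.41 g/cm³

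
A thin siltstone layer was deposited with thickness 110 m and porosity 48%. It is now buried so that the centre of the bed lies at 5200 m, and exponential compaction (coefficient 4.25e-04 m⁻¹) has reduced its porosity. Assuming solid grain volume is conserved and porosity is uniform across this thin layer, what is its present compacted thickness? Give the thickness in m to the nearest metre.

Working in km (1 km = 1000 m; β in km⁻¹ = β in m⁻¹ × 1000):
Porosity at 5.2 km: n = 0.48·exp(−0.425×5.2) = 0.0527
Solid-volume conservation: h(1−n) = h₀(1−n₀) ⇒ h = h₀·(1−n₀)/(1−n)
h = 0.11 × (1 − 0.48)/(1 − 0.0527) = 0.11 × 0.5489 = 0.0604 km

60 m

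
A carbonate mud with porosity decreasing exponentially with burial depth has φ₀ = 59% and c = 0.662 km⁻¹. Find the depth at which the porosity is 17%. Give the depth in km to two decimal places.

1.88 km

Invert Athy's law: d = ln(φ₀/φ) / c
d = ln(0.59/0.17) / 0.662 = ln(3.471) / 0.662 = 1.2443 / 0.662 = 1.880 km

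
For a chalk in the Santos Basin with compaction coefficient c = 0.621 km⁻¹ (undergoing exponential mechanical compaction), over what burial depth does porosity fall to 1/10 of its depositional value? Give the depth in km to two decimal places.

3.71 km

n/n₀ = 1/10 ⇒ exp(−c·Z) = 1/10 ⇒ Z = ln(10) / c
Z = 2.3026 / 0.621 = 3.708 km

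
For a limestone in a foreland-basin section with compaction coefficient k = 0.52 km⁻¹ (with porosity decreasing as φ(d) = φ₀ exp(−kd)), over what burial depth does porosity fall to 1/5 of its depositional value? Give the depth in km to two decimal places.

3.10 km

φ/φ₀ = 1/5 ⇒ exp(−k·d) = 1/5 ⇒ d = ln(5) / k
d = 1.6094 / 0.52 = 3.095 km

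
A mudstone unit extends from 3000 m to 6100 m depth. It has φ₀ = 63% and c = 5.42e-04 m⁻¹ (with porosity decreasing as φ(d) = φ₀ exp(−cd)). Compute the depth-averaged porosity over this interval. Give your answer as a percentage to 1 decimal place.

6.0%

Working in km (1 km = 1000 m; c in km⁻¹ = c in m⁻¹ × 1000):
⟨φ⟩ = (1/(d₂−d₁)) ∫ φ₀ e^(−cd) dd = φ₀·(e^(−c·d₁) − e^(−c·d₂)) / (c·(d₂−d₁))
e^(−0.542×3) = 0.1967; e^(−0.542×6.1) = 0.0367
⟨φ⟩ = 0.63 × (0.1967 − 0.0367) / (0.542 × 3.1) = 0.63 × 0.0953 = 0.0600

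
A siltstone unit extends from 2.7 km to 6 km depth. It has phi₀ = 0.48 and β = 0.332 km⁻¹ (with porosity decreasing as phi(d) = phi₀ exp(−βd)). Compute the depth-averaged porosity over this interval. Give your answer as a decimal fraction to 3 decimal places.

0.119

⟨phi⟩ = (1/(d₂−d₁)) ∫ phi₀ e^(−βd) dd = phi₀·(e^(−β·d₁) − e^(−β·d₂)) / (β·(d₂−d₁))
e^(−0.332×2.7) = 0.4080; e^(−0.332×6) = 0.1364
⟨phi⟩ = 0.48 × (0.4080 − 0.1364) / (0.332 × 3.3) = 0.48 × 0.2479 = 0.1190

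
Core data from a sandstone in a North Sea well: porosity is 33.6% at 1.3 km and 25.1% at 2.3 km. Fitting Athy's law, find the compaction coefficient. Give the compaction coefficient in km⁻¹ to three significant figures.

Athy: n(z) = n₀ e^(−βz) ⇒ n₁/n₂ = e^{β(z₂−z₁)} ⇒ β = ln(n₁/n₂)/(z₂−z₁)
β = ln(0.336/0.251) / (2.3 − 1.3) = ln(1.339) / 1 = 0.2917 / 1 = 0.2917 km⁻¹

0.292 km⁻¹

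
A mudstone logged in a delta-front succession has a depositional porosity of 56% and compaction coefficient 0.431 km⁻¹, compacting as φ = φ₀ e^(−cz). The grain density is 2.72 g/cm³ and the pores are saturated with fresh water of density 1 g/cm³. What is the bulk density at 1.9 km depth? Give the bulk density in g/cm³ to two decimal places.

Porosity at depth: φ = 0.56·exp(−0.431×1.9) = 0.56×0.4409 = 0.2469
Bulk density: ρ_b = (1−φ)ρ_g + φ·ρ_f = 0.7531×2.72 + 0.2469×1
       = 2.048 + 0.247 = 2.295 g/cm³

2.30 g/cm³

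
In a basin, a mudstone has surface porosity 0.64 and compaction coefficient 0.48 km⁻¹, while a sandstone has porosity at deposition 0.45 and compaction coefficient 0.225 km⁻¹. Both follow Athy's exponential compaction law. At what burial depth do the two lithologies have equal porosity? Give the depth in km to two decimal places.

Set phi₀ₐ e^(−βₐd) = phi₀ᵦ e^(−βᵦd) ⇒ ln(phi₀ₐ/phi₀ᵦ) = (βₐ − βᵦ)·d
d = ln(0.64/0.45) / (0.48 − 0.225) = 0.3522 / 0.255 = 1.381 km

1.38 km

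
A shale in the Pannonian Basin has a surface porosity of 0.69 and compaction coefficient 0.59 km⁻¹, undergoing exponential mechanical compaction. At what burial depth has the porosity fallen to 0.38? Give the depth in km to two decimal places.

1.01 km

Invert Athy's law: d = ln(n₀/n) / β
d = ln(0.69/0.38) / 0.59 = ln(1.816) / 0.59 = 0.5965 / 0.59 = 1.011 km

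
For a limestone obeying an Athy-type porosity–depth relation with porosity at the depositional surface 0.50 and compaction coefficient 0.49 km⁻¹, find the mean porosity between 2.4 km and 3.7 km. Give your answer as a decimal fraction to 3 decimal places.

⟨n⟩ = (1/(d₂−d₁)) ∫ n₀ e^(−kd) dd = n₀·(e^(−k·d₁) − e^(−k·d₂)) / (k·(d₂−d₁))
e^(−0.49×2.4) = 0.3085; e^(−0.49×3.7) = 0.1632
⟨n⟩ = 0.5 × (0.3085 − 0.1632) / (0.49 × 1.3) = 0.5 × 0.2282 = 0.1141

0.114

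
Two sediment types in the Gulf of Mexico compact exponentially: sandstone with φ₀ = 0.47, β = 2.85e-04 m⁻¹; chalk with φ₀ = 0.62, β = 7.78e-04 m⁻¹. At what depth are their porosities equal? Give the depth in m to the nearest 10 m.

560 m

Working in km (1 km = 1000 m; β in km⁻¹ = β in m⁻¹ × 1000):
Set φ₀ₐ e^(−βₐz) = φ₀ᵦ e^(−βᵦz) ⇒ ln(φ₀ₐ/φ₀ᵦ) = (βₐ − βᵦ)·z
z = ln(0.47/0.62) / (0.285 − 0.778) = -0.2770 / -0.493 = 0.562 km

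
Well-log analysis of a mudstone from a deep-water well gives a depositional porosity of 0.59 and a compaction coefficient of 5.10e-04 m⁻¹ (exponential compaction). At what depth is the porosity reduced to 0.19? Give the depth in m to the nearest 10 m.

2220 m

Working in km (1 km = 1000 m; c in km⁻¹ = c in m⁻¹ × 1000):
Invert Athy's law: Z = ln(φ₀/φ) / c
Z = ln(0.59/0.19) / 0.51 = ln(3.105) / 0.51 = 1.1331 / 0.51 = 2.222 km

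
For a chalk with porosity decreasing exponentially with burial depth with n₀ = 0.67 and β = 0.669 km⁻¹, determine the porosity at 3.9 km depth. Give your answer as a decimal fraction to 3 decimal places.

0.049

n = n₀·exp(−β·Z) = 0.67 × exp(−0.669 × 3.9) = 0.67 × exp(−2.609)
  = 0.67 × 0.0736 = 0.0493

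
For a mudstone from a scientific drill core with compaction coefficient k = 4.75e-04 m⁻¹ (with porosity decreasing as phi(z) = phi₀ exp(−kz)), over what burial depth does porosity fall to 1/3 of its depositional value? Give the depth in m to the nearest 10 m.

Working in km (1 km = 1000 m; k in km⁻¹ = k in m⁻¹ × 1000):
phi/phi₀ = 1/3 ⇒ exp(−k·z) = 1/3 ⇒ z = ln(3) / k
z = 1.0986 / 0.475 = 2.313 km

2310 m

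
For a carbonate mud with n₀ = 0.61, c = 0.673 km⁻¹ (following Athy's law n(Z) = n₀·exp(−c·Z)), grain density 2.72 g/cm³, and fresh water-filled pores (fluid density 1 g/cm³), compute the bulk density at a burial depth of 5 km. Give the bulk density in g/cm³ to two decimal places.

2.68 g/cm³

Porosity at depth: n = 0.61·exp(−0.673×5) = 0.61×0.0346 = 0.0211
Bulk density: ρ_b = (1−n)ρ_g + n·ρ_f = 0.9789×2.72 + 0.0211×1
       = 2.663 + 0.021 = 2.684 g/cm³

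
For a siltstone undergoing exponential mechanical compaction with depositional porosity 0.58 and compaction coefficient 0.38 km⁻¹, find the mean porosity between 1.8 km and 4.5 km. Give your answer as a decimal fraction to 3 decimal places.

0.183

⟨n⟩ = (1/(z₂−z₁)) ∫ n₀ e^(−cz) dz = n₀·(e^(−c·z₁) − e^(−c·z₂)) / (c·(z₂−z₁))
e^(−0.38×1.8) = 0.5046; e^(−0.38×4.5) = 0.1809
⟨n⟩ = 0.58 × (0.5046 − 0.1809) / (0.38 × 2.7) = 0.58 × 0.3155 = 0.1830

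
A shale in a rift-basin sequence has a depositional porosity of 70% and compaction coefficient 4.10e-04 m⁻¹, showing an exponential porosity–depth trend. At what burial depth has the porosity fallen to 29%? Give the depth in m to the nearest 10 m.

Working in km (1 km = 1000 m; β in km⁻¹ = β in m⁻¹ × 1000):
Invert Athy's law: Z = ln(phi₀/phi) / β
Z = ln(0.7/0.29) / 0.41 = ln(2.414) / 0.41 = 0.8812 / 0.41 = 2.149 km

2150 m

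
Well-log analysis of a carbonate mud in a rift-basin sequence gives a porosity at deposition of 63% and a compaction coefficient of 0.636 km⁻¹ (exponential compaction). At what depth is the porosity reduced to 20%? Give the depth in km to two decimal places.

1.80 km

Invert Athy's law: z = ln(n₀/n) / k
z = ln(0.63/0.2) / 0.636 = ln(3.15) / 0.636 = 1.1474 / 0.636 = 1.804 km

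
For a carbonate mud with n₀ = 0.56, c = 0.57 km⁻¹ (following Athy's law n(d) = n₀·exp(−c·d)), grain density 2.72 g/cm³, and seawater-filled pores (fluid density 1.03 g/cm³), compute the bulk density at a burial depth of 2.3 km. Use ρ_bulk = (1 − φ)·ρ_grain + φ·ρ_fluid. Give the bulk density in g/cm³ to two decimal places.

2.46 g/cm³

Porosity at depth: n = 0.56·exp(−0.57×2.3) = 0.56×0.2696 = 0.1509
Bulk density: ρ_b = (1−n)ρ_g + n·ρ_f = 0.8491×2.72 + 0.1509×1.03
       = 2.309 + 0.155 = 2.465 g/cm³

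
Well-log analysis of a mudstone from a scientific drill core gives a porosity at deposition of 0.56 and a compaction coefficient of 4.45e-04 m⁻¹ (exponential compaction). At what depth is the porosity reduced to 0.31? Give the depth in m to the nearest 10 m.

Working in km (1 km = 1000 m; c in km⁻¹ = c in m⁻¹ × 1000):
Invert Athy's law: z = ln(phi₀/phi) / c
z = ln(0.56/0.31) / 0.445 = ln(1.806) / 0.445 = 0.5914 / 0.445 = 1.329 km

1330 m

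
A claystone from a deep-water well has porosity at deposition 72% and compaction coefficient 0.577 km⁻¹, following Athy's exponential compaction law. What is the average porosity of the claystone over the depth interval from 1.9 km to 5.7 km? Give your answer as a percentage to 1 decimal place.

9.7%

⟨phi⟩ = (1/(z₂−z₁)) ∫ phi₀ e^(−cz) dz = phi₀·(e^(−c·z₁) − e^(−c·z₂)) / (c·(z₂−z₁))
e^(−0.577×1.9) = 0.3341; e^(−0.577×5.7) = 0.0373
⟨phi⟩ = 0.72 × (0.3341 − 0.0373) / (0.577 × 3.8) = 0.72 × 0.1354 = 0.0975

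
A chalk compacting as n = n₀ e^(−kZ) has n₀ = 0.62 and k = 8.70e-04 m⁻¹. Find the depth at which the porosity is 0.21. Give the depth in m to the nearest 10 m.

Working in km (1 km = 1000 m; k in km⁻¹ = k in m⁻¹ × 1000):
Invert Athy's law: Z = ln(n₀/n) / k
Z = ln(0.62/0.21) / 0.87 = ln(2.952) / 0.87 = 1.0826 / 0.87 = 1.244 km

1240 m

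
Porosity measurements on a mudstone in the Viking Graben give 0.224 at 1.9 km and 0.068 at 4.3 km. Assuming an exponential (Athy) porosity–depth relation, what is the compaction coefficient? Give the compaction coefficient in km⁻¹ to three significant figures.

0.497 km⁻¹

Athy: phi(Z) = phi₀ e^(−βZ) ⇒ phi₁/phi₂ = e^{β(Z₂−Z₁)} ⇒ β = ln(phi₁/phi₂)/(Z₂−Z₁)
β = ln(0.224/0.068) / (4.3 − 1.9) = ln(3.294) / 2.4 = 1.1921 / 2.4 = 0.4967 km⁻¹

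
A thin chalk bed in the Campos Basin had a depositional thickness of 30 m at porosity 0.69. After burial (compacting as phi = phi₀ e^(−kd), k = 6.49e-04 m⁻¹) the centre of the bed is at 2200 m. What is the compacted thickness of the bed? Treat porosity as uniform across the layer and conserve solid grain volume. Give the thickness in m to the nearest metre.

Working in km (1 km = 1000 m; k in km⁻¹ = k in m⁻¹ × 1000):
Porosity at 2.2 km: phi = 0.69·exp(−0.649×2.2) = 0.1655
Solid-volume conservation: h(1−phi) = h₀(1−phi₀) ⇒ h = h₀·(1−phi₀)/(1−phi)
h = 0.03 × (1 − 0.69)/(1 − 0.1655) = 0.03 × 0.3715 = 0.0111 km

11 m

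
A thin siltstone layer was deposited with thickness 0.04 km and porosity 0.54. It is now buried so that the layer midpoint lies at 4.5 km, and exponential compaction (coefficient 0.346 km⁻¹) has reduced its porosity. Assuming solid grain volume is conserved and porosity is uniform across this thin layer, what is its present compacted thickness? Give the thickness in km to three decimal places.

Porosity at 4.5 km: phi = 0.54·exp(−0.346×4.5) = 0.1138
Solid-volume conservation: h(1−phi) = h₀(1−phi₀) ⇒ h = h₀·(1−phi₀)/(1−phi)
h = 0.04 × (1 − 0.54)/(1 − 0.1138) = 0.04 × 0.5191 = 0.0208 km

0.021 km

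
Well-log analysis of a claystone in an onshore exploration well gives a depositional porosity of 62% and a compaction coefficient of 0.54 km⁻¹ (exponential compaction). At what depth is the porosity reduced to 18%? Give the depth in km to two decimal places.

Invert Athy's law: z = ln(n₀/n) / c
z = ln(0.62/0.18) / 0.54 = ln(3.444) / 0.54 = 1.2368 / 0.54 = 2.290 km

2.29 km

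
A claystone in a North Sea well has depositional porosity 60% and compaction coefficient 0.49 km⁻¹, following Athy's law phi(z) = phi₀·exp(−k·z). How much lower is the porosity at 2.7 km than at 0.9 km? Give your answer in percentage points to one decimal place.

22.6 percentage points

phi(0.9) = 0.6·e^(−0.49×0.9) = 0.3860
phi(2.7) = 0.6·e^(−0.49×2.7) = 0.1598
Δphi = 0.3860 − 0.1598 = 0.2262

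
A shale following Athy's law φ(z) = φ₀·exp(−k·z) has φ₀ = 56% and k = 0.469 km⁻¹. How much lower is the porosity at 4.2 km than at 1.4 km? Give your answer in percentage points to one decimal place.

φ(1.4) = 0.56·e^(−0.469×1.4) = 0.2904
φ(4.2) = 0.56·e^(−0.469×4.2) = 0.0781
Δφ = 0.2904 − 0.0781 = 0.2123

21.2 percentage points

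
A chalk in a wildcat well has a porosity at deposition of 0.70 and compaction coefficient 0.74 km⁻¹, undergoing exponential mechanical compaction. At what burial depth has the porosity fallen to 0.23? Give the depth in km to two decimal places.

Invert Athy's law: z = ln(n₀/n) / β
z = ln(0.7/0.23) / 0.74 = ln(3.043) / 0.74 = 1.1130 / 0.74 = 1.504 km

1.50 km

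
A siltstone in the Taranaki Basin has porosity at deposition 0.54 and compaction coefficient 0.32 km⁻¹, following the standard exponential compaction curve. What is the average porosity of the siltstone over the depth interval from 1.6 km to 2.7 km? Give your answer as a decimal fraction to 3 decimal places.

⟨phi⟩ = (1/(z₂−z₁)) ∫ phi₀ e^(−βz) dz = phi₀·(e^(−β·z₁) − e^(−β·z₂)) / (β·(z₂−z₁))
e^(−0.32×1.6) = 0.5993; e^(−0.32×2.7) = 0.4215
⟨phi⟩ = 0.54 × (0.5993 − 0.4215) / (0.32 × 1.1) = 0.54 × 0.5052 = 0.2728

0.273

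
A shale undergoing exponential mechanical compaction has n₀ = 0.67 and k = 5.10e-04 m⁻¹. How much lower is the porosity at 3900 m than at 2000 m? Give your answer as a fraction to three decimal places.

0.150

Working in km (1 km = 1000 m; k in km⁻¹ = k in m⁻¹ × 1000):
n(2) = 0.67·e^(−0.51×2) = 0.2416
n(3.9) = 0.67·e^(−0.51×3.9) = 0.0917
Δn = 0.2416 − 0.0917 = 0.1499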